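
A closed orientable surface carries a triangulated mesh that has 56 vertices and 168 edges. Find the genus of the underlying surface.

1

Every face is a triangle and each edge borders two faces, so 3F = 2·168, giving F = 112.
χ = V − E + F = 56 − 168 + 112 = 0.
For a closed orientable surface χ = 2 − 2g, so g = (2 − (0))/2 = 1.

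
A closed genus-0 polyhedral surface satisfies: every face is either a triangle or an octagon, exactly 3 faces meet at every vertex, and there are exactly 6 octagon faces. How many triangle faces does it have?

8

Let x be the number of triangles; then F = 6 + x.
Edge–face incidences: 2E = 8·6 + 3·x = 48 + 3x.
Every vertex has degree 3, so 3V = 2E.
Euler: V − E + F = 2 ⇒ (2E)/3 − E + (6 + x) = 2.
Multiply by 6: 2·(2E) − 3·(2E) + 6·(6 + x) = 12, i.e. 36 + 6x − (48 + 3x) = 12.
Collecting terms: 3x − 12 = 12, so 3x = 24, so x = 8.
Then 2E = 48 + 3·8 = 72, so E = 36, V = 2E/3 = 24, F = 6 + 8 = 14.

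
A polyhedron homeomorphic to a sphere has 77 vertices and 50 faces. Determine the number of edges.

Here V − E + F = 2.
E = V + F − (2) = 77 + 50 − (2) = 125.

125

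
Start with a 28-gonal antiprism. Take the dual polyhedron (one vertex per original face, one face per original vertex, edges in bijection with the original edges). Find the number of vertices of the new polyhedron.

The base solid has V = 56, E = 112, F = 58.
The dual swaps V and F and preserves E: V′ = F = 58, E′ = E = 112, F′ = V = 56.

58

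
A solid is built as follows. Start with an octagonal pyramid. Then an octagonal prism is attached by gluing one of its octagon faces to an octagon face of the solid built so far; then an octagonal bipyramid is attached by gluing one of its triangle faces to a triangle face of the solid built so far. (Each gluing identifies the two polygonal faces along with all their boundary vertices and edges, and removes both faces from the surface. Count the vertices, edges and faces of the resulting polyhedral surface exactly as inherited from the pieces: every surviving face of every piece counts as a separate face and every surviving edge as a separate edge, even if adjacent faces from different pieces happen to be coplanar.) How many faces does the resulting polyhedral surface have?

An octagonal pyramid: V=9, E=16, F=9.
Attach an octagonal prism (V=16, E=24, F=10) along an 8-gon: merge 8 vertices and 8 edges, delete both glued faces → V=17, E=32, F=17.
Attach an octagonal bipyramid (V=10, E=24, F=16) along a 3-gon: merge 3 vertices and 3 edges, delete both glued faces → V=24, E=53, F=31.
Check: V − E + F = 24 − 53 + 31 = 2.

31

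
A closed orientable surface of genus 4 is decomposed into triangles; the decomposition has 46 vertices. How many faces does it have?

104

χ = 2 − 2·4 = -6, and every face is a triangle so 3F = 2E.
V − E + F = -6 with E = 3F/2 gives 46 − (3/2 − 1)·F = -6, so F = 104 and E = 156.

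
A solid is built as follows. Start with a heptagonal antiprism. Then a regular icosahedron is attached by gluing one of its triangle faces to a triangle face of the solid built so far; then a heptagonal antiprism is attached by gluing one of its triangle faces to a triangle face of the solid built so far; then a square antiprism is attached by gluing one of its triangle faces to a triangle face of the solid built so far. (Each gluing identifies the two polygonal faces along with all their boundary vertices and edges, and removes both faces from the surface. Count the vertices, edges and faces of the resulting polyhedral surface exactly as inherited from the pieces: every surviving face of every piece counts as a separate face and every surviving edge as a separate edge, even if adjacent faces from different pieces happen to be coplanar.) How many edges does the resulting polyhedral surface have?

A heptagonal antiprism: V=14, E=28, F=16.
Attach a regular icosahedron (V=12, E=30, F=20) along a 3-gon: merge 3 vertices and 3 edges, delete both glued faces → V=23, E=55, F=34.
Attach a heptagonal antiprism (V=14, E=28, F=16) along a 3-gon: merge 3 vertices and 3 edges, delete both glued faces → V=34, E=80, F=48.
Attach a square antiprism (V=8, E=16, F=10) along a 3-gon: merge 3 vertices and 3 edges, delete both glued faces → V=39, E=93, F=56.
Check: V − E + F = 39 − 93 + 56 = 2.

93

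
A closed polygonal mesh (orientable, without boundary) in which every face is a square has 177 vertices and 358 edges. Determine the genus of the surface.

2

Every face is a square and each edge borders two faces, so 4F = 2·358, giving F = 179.
χ = V − E + F = 177 − 358 + 179 = -2.
For a closed orientable surface χ = 2 − 2g, so g = (2 − (-2))/2 = 2.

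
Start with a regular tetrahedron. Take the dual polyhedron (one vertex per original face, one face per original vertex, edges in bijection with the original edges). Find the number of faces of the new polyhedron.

The base solid has V = 4, E = 6, F = 4.
The dual swaps V and F and preserves E: V′ = F = 4, E′ = E = 6, F′ = V = 4.

4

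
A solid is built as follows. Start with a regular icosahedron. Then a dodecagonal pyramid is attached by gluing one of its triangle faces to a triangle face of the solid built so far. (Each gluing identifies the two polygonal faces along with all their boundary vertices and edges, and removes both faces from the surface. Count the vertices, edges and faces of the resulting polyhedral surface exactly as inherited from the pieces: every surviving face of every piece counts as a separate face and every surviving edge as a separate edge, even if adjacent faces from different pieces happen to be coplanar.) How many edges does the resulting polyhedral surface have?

A regular icosahedron: V=12, E=30, F=20.
Attach a dodecagonal pyramid (V=13, E=24, F=13) along a 3-gon: merge 3 vertices and 3 edges, delete both glued faces → V=22, E=51, F=31.
Check: V − E + F = 22 − 51 + 31 = 2.

51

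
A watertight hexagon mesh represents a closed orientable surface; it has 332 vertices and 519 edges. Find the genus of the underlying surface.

Every face is a hexagon and each edge borders two faces, so 6F = 2·519, giving F = 173.
χ = V − E + F = 332 − 519 + 173 = -14.
For a closed orientable surface χ = 2 − 2g, so g = (2 − (-14))/2 = 8.

8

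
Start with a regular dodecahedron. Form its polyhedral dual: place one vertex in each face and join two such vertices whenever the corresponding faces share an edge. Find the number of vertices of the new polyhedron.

12

The base solid has V = 20, E = 30, F = 12.
The dual swaps V and F and preserves E: V′ = F = 12, E′ = E = 30, F′ = V = 20.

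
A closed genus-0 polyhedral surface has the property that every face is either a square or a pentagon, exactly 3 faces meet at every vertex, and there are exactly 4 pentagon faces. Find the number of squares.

Let x be the number of squares; then F = 4 + x.
Edge–face incidences: 2E = 5·4 + 4·x = 20 + 4x.
Every vertex has degree 3, so 3V = 2E.
Euler: V − E + F = 2 ⇒ (2E)/3 − E + (4 + x) = 2.
Multiply by 6: 2·(2E) − 3·(2E) + 6·(4 + x) = 12, i.e. 24 + 6x − (20 + 4x) = 12.
Collecting terms: 2x + 4 = 12, so 2x = 8, so x = 4.
Then 2E = 20 + 4·4 = 36, so E = 18, V = 2E/3 = 12, F = 4 + 4 = 8.

4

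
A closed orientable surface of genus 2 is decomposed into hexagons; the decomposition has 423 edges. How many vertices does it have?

χ = 2 − 2·2 = -2, and every face is a hexagon so 6F = 2E.
F = 2E/6 = 141. Then V = -2 + E − F = -2 + 423 − 141 = 280.

280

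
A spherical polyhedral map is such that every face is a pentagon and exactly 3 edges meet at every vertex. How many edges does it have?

30

Each face has 5 edges and each edge borders two faces, so 2E = 5F.
Each vertex has degree 3, so 3V = 2E and hence V = 5F/3.
Euler: V − E + F = 2 ⇒ (5F/3) − (5F/2) + F = 2.
Multiply by 6: (10 − 15 + 6)F = 12, i.e. 1F = 12.
So F = 12, E = 5·12/2 = 30, V = 5·12/3 = 20.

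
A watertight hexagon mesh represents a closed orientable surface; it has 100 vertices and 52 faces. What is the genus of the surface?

Every face is a hexagon, so 2E = 6·52 = 312, giving E = 156.
χ = V − E + F = 100 − 156 + 52 = -4.
For a closed orientable surface χ = 2 − 2g, so g = (2 − (-4))/2 = 3.

3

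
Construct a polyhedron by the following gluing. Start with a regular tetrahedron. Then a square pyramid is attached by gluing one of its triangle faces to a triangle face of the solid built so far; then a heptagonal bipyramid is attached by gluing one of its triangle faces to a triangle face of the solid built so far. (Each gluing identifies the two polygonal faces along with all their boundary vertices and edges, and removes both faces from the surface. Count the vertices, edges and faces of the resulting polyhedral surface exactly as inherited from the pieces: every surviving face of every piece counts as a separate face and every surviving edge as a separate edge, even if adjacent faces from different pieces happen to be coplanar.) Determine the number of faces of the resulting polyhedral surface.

19

A regular tetrahedron: V=4, E=6, F=4.
Attach a square pyramid (V=5, E=8, F=5) along a 3-gon: merge 3 vertices and 3 edges, delete both glued faces → V=6, E=11, F=7.
Attach a heptagonal bipyramid (V=9, E=21, F=14) along a 3-gon: merge 3 vertices and 3 edges, delete both glued faces → V=12, E=29, F=19.
Check: V − E + F = 12 − 29 + 19 = 2.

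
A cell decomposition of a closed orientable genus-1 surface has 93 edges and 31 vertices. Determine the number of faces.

62

For a closed orientable surface of genus 1, χ = 2 − 2·1 = 0.
F = 0 − V + E = 0 − 31 + 93 = 62.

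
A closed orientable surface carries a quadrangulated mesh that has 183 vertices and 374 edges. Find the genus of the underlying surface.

3

Every face is a square and each edge borders two faces, so 4F = 2·374, giving F = 187.
χ = V − E + F = 183 − 374 + 187 = -4.
For a closed orientable surface χ = 2 − 2g, so g = (2 − (-4))/2 = 3.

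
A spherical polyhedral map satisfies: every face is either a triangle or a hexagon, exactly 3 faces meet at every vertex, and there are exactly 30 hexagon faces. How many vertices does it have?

64

Let x be the number of triangles; then F = 30 + x.
Edge–face incidences: 2E = 6·30 + 3·x = 180 + 3x.
Every vertex has degree 3, so 3V = 2E.
Euler: V − E + F = 2 ⇒ (2E)/3 − E + (30 + x) = 2.
Multiply by 6: 2·(2E) − 3·(2E) + 6·(30 + x) = 12, i.e. 180 + 6x − (180 + 3x) = 12.
Collecting terms: 3x = 12, so x = 4.
Then 2E = 180 + 3·4 = 192, so E = 96, V = 2E/3 = 64, F = 30 + 4 = 34.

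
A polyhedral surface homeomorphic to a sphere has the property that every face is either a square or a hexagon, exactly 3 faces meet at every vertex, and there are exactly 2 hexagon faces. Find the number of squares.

6

Let x be the number of squares; then F = 2 + x.
Edge–face incidences: 2E = 6·2 + 4·x = 12 + 4x.
Every vertex has degree 3, so 3V = 2E.
Euler: V − E + F = 2 ⇒ (2E)/3 − E + (2 + x) = 2.
Multiply by 6: 2·(2E) − 3·(2E) + 6·(2 + x) = 12, i.e. 12 + 6x − (12 + 4x) = 12.
Collecting terms: 2x = 12, so x = 6.
Then 2E = 12 + 4·6 = 36, so E = 18, V = 2E/3 = 12, F = 2 + 6 = 8.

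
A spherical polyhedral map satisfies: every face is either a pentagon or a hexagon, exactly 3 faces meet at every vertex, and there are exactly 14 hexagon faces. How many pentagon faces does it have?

Let x be the number of pentagons; then F = 14 + x.
Edge–face incidences: 2E = 6·14 + 5·x = 84 + 5x.
Every vertex has degree 3, so 3V = 2E.
Euler: V − E + F = 2 ⇒ (2E)/3 − E + (14 + x) = 2.
Multiply by 6: 2·(2E) − 3·(2E) + 6·(14 + x) = 12, i.e. 84 + 6x − (84 + 5x) = 12.
Collecting terms: x = 12.
Then 2E = 84 + 5·12 = 144, so E = 72, V = 2E/3 = 48, F = 14 + 12 = 26.

12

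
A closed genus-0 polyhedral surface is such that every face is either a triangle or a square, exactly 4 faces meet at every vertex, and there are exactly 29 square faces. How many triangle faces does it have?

8

Let x be the number of triangles; then F = 29 + x.
Edge–face incidences: 2E = 4·29 + 3·x = 116 + 3x.
Every vertex has degree 4, so 4V = 2E.
Euler: V − E + F = 2 ⇒ (2E)/4 − E + (29 + x) = 2.
Multiply by 8: 2·(2E) − 4·(2E) + 8·(29 + x) = 16, i.e. 232 + 8x − 2·(116 + 3x) = 16.
Collecting terms: 2x = 16, so x = 8.
Then 2E = 116 + 3·8 = 140, so E = 70, V = 2E/4 = 35, F = 29 + 8 = 37.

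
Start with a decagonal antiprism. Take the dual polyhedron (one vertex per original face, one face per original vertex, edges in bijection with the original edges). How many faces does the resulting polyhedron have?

The base solid has V = 20, E = 40, F = 22.
The dual swaps V and F and preserves E: V′ = F = 22, E′ = E = 40, F′ = V = 20.

20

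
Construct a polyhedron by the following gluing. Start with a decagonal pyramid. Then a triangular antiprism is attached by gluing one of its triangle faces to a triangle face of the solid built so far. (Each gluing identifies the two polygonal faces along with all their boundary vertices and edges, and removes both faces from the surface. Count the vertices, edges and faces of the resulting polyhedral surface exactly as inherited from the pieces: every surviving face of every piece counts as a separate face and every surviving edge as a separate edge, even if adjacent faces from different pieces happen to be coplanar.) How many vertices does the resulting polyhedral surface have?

A decagonal pyramid: V=11, E=20, F=11.
Attach a triangular antiprism (V=6, E=12, F=8) along a 3-gon: merge 3 vertices and 3 edges, delete both glued faces → V=14, E=29, F=17.
Check: V − E + F = 14 − 29 + 17 = 2.

14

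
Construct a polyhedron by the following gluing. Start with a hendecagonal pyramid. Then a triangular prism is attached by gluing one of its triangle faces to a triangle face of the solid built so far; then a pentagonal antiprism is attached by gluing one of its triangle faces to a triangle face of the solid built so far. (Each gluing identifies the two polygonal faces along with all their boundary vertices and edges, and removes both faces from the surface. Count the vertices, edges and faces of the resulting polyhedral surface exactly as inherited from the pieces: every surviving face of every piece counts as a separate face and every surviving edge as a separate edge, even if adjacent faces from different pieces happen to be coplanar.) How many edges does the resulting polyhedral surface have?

45

A hendecagonal pyramid: V=12, E=22, F=12.
Attach a triangular prism (V=6, E=9, F=5) along a 3-gon: merge 3 vertices and 3 edges, delete both glued faces → V=15, E=28, F=15.
Attach a pentagonal antiprism (V=10, E=20, F=12) along a 3-gon: merge 3 vertices and 3 edges, delete both glued faces → V=22, E=45, F=25.
Check: V − E + F = 22 − 45 + 25 = 2.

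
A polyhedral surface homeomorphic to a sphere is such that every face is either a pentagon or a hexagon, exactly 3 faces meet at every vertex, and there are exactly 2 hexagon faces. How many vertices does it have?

Let x be the number of pentagons; then F = 2 + x.
Edge–face incidences: 2E = 6·2 + 5·x = 12 + 5x.
Every vertex has degree 3, so 3V = 2E.
Euler: V − E + F = 2 ⇒ (2E)/3 − E + (2 + x) = 2.
Multiply by 6: 2·(2E) − 3·(2E) + 6·(2 + x) = 12, i.e. 12 + 6x − (12 + 5x) = 12.
Collecting terms: x = 12.
Then 2E = 12 + 5·12 = 72, so E = 36, V = 2E/3 = 24, F = 2 + 12 = 14.

24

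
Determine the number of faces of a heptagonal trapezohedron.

The n-trapezohedron (dual of the n-antiprism) has V = 2·7 + 2 = 16, E = 4·7 = 28, F = 2·7 = 14.

14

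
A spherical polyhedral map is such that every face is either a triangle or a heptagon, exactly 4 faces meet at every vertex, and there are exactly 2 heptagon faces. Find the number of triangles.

Let x be the number of triangles; then F = 2 + x.
Edge–face incidences: 2E = 7·2 + 3·x = 14 + 3x.
Every vertex has degree 4, so 4V = 2E.
Euler: V − E + F = 2 ⇒ (2E)/4 − E + (2 + x) = 2.
Multiply by 8: 2·(2E) − 4·(2E) + 8·(2 + x) = 16, i.e. 16 + 8x − 2·(14 + 3x) = 16.
Collecting terms: 2x − 12 = 16, so 2x = 28, so x = 14.
Then 2E = 14 + 3·14 = 56, so E = 28, V = 2E/4 = 14, F = 2 + 14 = 16.

14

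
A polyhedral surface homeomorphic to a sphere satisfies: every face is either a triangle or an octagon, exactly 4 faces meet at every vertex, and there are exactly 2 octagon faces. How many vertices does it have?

Let x be the number of triangles; then F = 2 + x.
Edge–face incidences: 2E = 8·2 + 3·x = 16 + 3x.
Every vertex has degree 4, so 4V = 2E.
Euler: V − E + F = 2 ⇒ (2E)/4 − E + (2 + x) = 2.
Multiply by 8: 2·(2E) − 4·(2E) + 8·(2 + x) = 16, i.e. 16 + 8x − 2·(16 + 3x) = 16.
Collecting terms: 2x − 16 = 16, so 2x = 32, so x = 16.
Then 2E = 16 + 3·16 = 64, so E = 32, V = 2E/4 = 16, F = 2 + 16 = 18.

16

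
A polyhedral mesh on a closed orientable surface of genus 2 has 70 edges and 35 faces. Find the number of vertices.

33

For a closed orientable surface of genus 2, χ = 2 − 2·2 = -2.
V = -2 + E − F = -2 + 70 − 35 = 33.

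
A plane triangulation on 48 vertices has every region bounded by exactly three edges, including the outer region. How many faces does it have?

92

In a plane triangulation 3F = 2E and V − E + F = 2, so F = 2V − 4 = 2·48 − 4 = 92.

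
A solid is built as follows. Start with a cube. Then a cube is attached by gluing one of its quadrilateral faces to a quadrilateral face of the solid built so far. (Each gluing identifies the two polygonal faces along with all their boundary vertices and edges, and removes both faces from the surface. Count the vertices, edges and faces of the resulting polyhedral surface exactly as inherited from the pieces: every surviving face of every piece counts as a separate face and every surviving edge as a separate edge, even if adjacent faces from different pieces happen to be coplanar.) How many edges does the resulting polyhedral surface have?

20

A cube: V=8, E=12, F=6.
Attach a cube (V=8, E=12, F=6) along a 4-gon: merge 4 vertices and 4 edges, delete both glued faces → V=12, E=20, F=10.
Check: V − E + F = 12 − 20 + 10 = 2.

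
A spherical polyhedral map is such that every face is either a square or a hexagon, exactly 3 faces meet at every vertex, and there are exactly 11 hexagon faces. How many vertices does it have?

Let x be the number of squares; then F = 11 + x.
Edge–face incidences: 2E = 6·11 + 4·x = 66 + 4x.
Every vertex has degree 3, so 3V = 2E.
Euler: V − E + F = 2 ⇒ (2E)/3 − E + (11 + x) = 2.
Multiply by 6: 2·(2E) − 3·(2E) + 6·(11 + x) = 12, i.e. 66 + 6x − (66 + 4x) = 12.
Collecting terms: 2x = 12, so x = 6.
Then 2E = 66 + 4·6 = 90, so E = 45, V = 2E/3 = 30, F = 11 + 6 = 17.

30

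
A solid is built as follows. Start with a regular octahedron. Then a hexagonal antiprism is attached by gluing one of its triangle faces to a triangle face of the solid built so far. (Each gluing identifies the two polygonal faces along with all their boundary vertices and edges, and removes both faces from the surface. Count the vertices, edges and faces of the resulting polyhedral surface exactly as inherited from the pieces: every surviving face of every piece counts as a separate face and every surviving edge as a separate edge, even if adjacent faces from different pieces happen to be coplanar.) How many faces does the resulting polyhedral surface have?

A regular octahedron: V=6, E=12, F=8.
Attach a hexagonal antiprism (V=12, E=24, F=14) along a 3-gon: merge 3 vertices and 3 edges, delete both glued faces → V=15, E=33, F=20.
Check: V − E + F = 15 − 33 + 20 = 2.

20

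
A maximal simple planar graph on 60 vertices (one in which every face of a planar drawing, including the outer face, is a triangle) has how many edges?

174

In a plane triangulation 3F = 2E and V − E + F = 2, so E = 3V − 6 = 3·60 − 6 = 174.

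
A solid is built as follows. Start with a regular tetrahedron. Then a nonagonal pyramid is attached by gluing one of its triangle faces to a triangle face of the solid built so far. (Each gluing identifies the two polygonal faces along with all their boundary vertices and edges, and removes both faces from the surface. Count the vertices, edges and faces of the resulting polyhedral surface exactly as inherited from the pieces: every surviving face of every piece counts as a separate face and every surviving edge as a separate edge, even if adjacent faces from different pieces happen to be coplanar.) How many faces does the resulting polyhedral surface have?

12

A regular tetrahedron: V=4, E=6, F=4.
Attach a nonagonal pyramid (V=10, E=18, F=10) along a 3-gon: merge 3 vertices and 3 edges, delete both glued faces → V=11, E=21, F=12.
Check: V − E + F = 11 − 21 + 12 = 2.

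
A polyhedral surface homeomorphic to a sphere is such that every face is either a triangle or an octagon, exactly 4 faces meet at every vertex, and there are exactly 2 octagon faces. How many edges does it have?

Let x be the number of triangles; then F = 2 + x.
Edge–face incidences: 2E = 8·2 + 3·x = 16 + 3x.
Every vertex has degree 4, so 4V = 2E.
Euler: V − E + F = 2 ⇒ (2E)/4 − E + (2 + x) = 2.
Multiply by 8: 2·(2E) − 4·(2E) + 8·(2 + x) = 16, i.e. 16 + 8x − 2·(16 + 3x) = 16.
Collecting terms: 2x − 16 = 16, so 2x = 32, so x = 16.
Then 2E = 16 + 3·16 = 64, so E = 32, V = 2E/4 = 16, F = 2 + 16 = 18.

32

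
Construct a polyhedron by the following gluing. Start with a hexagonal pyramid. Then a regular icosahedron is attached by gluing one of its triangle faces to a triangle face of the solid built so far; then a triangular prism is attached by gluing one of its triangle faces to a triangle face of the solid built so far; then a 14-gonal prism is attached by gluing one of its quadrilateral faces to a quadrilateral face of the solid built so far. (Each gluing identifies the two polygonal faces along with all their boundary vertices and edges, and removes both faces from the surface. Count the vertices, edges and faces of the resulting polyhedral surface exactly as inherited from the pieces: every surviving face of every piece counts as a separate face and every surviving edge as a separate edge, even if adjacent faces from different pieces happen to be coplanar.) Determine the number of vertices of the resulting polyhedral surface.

A hexagonal pyramid: V=7, E=12, F=7.
Attach a regular icosahedron (V=12, E=30, F=20) along a 3-gon: merge 3 vertices and 3 edges, delete both glued faces → V=16, E=39, F=25.
Attach a triangular prism (V=6, E=9, F=5) along a 3-gon: merge 3 vertices and 3 edges, delete both glued faces → V=19, E=45, F=28.
Attach a 14-gonal prism (V=28, E=42, F=16) along a 4-gon: merge 4 vertices and 4 edges, delete both glued faces → V=43, E=83, F=42.
Check: V − E + F = 43 − 83 + 42 = 2.

43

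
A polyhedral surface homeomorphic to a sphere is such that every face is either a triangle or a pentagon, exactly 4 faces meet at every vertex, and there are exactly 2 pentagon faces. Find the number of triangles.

Let x be the number of triangles; then F = 2 + x.
Edge–face incidences: 2E = 5·2 + 3·x = 10 + 3x.
Every vertex has degree 4, so 4V = 2E.
Euler: V − E + F = 2 ⇒ (2E)/4 − E + (2 + x) = 2.
Multiply by 8: 2·(2E) − 4·(2E) + 8·(2 + x) = 16, i.e. 16 + 8x − 2·(10 + 3x) = 16.
Collecting terms: 2x − 4 = 16, so 2x = 20, so x = 10.
Then 2E = 10 + 3·10 = 40, so E = 20, V = 2E/4 = 10, F = 2 + 10 = 12.

10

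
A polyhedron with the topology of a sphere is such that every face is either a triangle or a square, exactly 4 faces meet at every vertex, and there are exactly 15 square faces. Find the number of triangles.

8

Let x be the number of triangles; then F = 15 + x.
Edge–face incidences: 2E = 4·15 + 3·x = 60 + 3x.
Every vertex has degree 4, so 4V = 2E.
Euler: V − E + F = 2 ⇒ (2E)/4 − E + (15 + x) = 2.
Multiply by 8: 2·(2E) − 4·(2E) + 8·(15 + x) = 16, i.e. 120 + 8x − 2·(60 + 3x) = 16.
Collecting terms: 2x = 16, so x = 8.
Then 2E = 60 + 3·8 = 84, so E = 42, V = 2E/4 = 21, F = 15 + 8 = 23.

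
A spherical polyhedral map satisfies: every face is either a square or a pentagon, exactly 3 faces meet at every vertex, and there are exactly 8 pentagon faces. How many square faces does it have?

2

Let x be the number of squares; then F = 8 + x.
Edge–face incidences: 2E = 5·8 + 4·x = 40 + 4x.
Every vertex has degree 3, so 3V = 2E.
Euler: V − E + F = 2 ⇒ (2E)/3 − E + (8 + x) = 2.
Multiply by 6: 2·(2E) − 3·(2E) + 6·(8 + x) = 12, i.e. 48 + 6x − (40 + 4x) = 12.
Collecting terms: 2x + 8 = 12, so 2x = 4, so x = 2.
Then 2E = 40 + 4·2 = 48, so E = 24, V = 2E/3 = 16, F = 8 + 2 = 10.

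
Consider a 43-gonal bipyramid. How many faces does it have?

86

A bipyramid over an n-gon has 2n triangular faces and n + 2 vertices: V = 43 + 2 = 45, E = 3·43 = 129, F = 2·43 = 86.
Check: V − E + F = 45 − 129 + 86 = 2.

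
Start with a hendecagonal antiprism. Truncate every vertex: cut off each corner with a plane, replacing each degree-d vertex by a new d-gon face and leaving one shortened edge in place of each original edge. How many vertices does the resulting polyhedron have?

88

The base solid has V = 22, E = 44, F = 24.
Truncation replaces each original edge-end by a new vertex, so V′ = 2E = 88.
Each original edge survives, and each old vertex of degree d contributes d new edges; summing degrees gives Σd = 2E, so E′ = E + 2E = 3E = 132.
Each original face survives and each original vertex becomes one new face: F′ = F + V = 46.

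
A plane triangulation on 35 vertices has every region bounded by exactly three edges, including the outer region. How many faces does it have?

66

In a plane triangulation 3F = 2E and V − E + F = 2, so F = 2V − 4 = 2·35 − 4 = 66.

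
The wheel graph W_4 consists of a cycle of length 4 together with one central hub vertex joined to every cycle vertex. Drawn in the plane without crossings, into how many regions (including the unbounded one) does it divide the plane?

W_4 has V = 4 + 1 = 5 vertices and E = 2·4 = 8 edges.
By Euler's formula F = 2 − V + E = 2 − 5 + 8 = 5.

5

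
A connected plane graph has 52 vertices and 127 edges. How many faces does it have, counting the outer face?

77

Euler's formula for a connected plane graph: V − E + F = 2, so F = 2 − 52 + 127 = 77.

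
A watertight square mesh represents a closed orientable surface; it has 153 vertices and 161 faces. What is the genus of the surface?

5

Every face is a square, so 2E = 4·161 = 644, giving E = 322.
χ = V − E + F = 153 − 322 + 161 = -8.
For a closed orientable surface χ = 2 − 2g, so g = (2 − (-8))/2 = 5.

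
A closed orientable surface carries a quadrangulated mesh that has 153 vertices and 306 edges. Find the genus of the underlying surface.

Every face is a square and each edge borders two faces, so 4F = 2·306, giving F = 153.
χ = V − E + F = 153 − 306 + 153 = 0.
For a closed orientable surface χ = 2 − 2g, so g = (2 − (0))/2 = 1.

1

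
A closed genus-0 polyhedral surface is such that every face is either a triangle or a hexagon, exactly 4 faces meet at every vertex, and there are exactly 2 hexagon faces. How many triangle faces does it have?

Let x be the number of triangles; then F = 2 + x.
Edge–face incidences: 2E = 6·2 + 3·x = 12 + 3x.
Every vertex has degree 4, so 4V = 2E.
Euler: V − E + F = 2 ⇒ (2E)/4 − E + (2 + x) = 2.
Multiply by 8: 2·(2E) − 4·(2E) + 8·(2 + x) = 16, i.e. 16 + 8x − 2·(12 + 3x) = 16.
Collecting terms: 2x − 8 = 16, so 2x = 24, so x = 12.
Then 2E = 12 + 3·12 = 48, so E = 24, V = 2E/4 = 12, F = 2 + 12 = 14.

12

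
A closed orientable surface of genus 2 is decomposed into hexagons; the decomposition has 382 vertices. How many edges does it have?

576

χ = 2 − 2·2 = -2, and every face is a hexagon so 6F = 2E.
V − E + F = -2 with E = 6F/2 gives 382 − (6/2 − 1)·F = -2, so F = 192 and E = 576.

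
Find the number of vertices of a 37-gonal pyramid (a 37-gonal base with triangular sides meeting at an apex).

38

A pyramid on an n-gon base has one n-gon and n triangles: V = 37 + 1 = 38, E = 2·37 = 74, F = 37 + 1 = 38.
Check: V − E + F = 38 − 74 + 38 = 2.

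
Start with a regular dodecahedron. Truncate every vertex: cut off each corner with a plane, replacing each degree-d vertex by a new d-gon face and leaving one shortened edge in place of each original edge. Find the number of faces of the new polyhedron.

The base solid has V = 20, E = 30, F = 12.
Truncation replaces each original edge-end by a new vertex, so V′ = 2E = 60.
Each original edge survives, and each old vertex of degree d contributes d new edges; summing degrees gives Σd = 2E, so E′ = E + 2E = 3E = 90.
Each original face survives and each original vertex becomes one new face: F′ = F + V = 32.

32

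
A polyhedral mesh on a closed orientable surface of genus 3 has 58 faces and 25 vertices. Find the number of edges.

87

For a closed orientable surface of genus 3, χ = 2 − 2·3 = -4.
E = V + F − (-4) = 25 + 58 − (-4) = 87.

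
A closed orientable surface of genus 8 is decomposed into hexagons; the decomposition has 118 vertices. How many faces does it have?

χ = 2 − 2·8 = -14, and every face is a hexagon so 6F = 2E.
V − E + F = -14 with E = 6F/2 gives 118 − (6/2 − 1)·F = -14, so F = 66 and E = 198.

66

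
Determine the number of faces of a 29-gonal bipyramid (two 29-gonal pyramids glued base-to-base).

58

A bipyramid over an n-gon has 2n triangular faces and n + 2 vertices: V = 29 + 2 = 31, E = 3·29 = 87, F = 2·29 = 58.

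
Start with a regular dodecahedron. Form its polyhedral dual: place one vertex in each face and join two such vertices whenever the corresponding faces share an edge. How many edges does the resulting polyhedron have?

The base solid has V = 20, E = 30, F = 12.
The dual swaps V and F and preserves E: V′ = F = 12, E′ = E = 30, F′ = V = 20.

30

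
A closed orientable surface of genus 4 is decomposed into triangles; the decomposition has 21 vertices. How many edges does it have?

81

χ = 2 − 2·4 = -6, and every face is a triangle so 3F = 2E.
V − E + F = -6 with E = 3F/2 gives 21 − (3/2 − 1)·F = -6, so F = 54 and E = 81.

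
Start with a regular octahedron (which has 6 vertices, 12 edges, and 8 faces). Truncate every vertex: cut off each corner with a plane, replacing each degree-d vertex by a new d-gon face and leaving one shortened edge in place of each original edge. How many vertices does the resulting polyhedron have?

24

Truncation replaces each original edge-end by a new vertex, so V′ = 2E = 24.
Each original edge survives, and each old vertex of degree d contributes d new edges; summing degrees gives Σd = 2E, so E′ = E + 2E = 3E = 36.
Each original face survives and each original vertex becomes one new face: F′ = F + V = 14.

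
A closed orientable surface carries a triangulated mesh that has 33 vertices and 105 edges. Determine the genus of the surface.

Every face is a triangle and each edge borders two faces, so 3F = 2·105, giving F = 70.
χ = V − E + F = 33 − 105 + 70 = -2.
For a closed orientable surface χ = 2 − 2g, so g = (2 − (-2))/2 = 2.

2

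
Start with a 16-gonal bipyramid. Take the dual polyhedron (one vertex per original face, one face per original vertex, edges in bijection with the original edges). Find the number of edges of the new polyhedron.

The base solid has V = 18, E = 48, F = 32.
The dual swaps V and F and preserves E: V′ = F = 32, E′ = E = 48, F′ = V = 18.

48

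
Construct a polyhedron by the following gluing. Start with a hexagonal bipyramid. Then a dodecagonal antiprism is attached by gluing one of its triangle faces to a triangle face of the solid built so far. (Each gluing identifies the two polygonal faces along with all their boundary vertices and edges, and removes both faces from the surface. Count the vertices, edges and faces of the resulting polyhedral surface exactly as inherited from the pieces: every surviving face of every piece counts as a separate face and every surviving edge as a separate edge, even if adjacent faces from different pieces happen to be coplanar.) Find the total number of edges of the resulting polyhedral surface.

63

A hexagonal bipyramid: V=8, E=18, F=12.
Attach a dodecagonal antiprism (V=24, E=48, F=26) along a 3-gon: merge 3 vertices and 3 edges, delete both glued faces → V=29, E=63, F=36.
Check: V − E + F = 29 − 63 + 36 = 2.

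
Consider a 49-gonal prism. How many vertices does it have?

98

A prism on an n-gon has two n-gon bases and n rectangular sides: V = 2·49 = 98, E = 3·49 = 147, F = 49 + 2 = 51.
Check: V − E + F = 98 − 147 + 51 = 2.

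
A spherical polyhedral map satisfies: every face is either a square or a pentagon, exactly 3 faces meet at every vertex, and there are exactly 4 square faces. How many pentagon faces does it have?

4

Let x be the number of pentagons; then F = 4 + x.
Edge–face incidences: 2E = 4·4 + 5·x = 16 + 5x.
Every vertex has degree 3, so 3V = 2E.
Euler: V − E + F = 2 ⇒ (2E)/3 − E + (4 + x) = 2.
Multiply by 6: 2·(2E) − 3·(2E) + 6·(4 + x) = 12, i.e. 24 + 6x − (16 + 5x) = 12.
Collecting terms: x + 8 = 12, so x = 4.
Then 2E = 16 + 5·4 = 36, so E = 18, V = 2E/3 = 12, F = 4 + 4 = 8.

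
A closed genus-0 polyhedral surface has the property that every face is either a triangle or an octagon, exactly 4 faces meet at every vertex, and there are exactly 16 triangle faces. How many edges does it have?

32

Let x be the number of octagons; then F = 16 + x.
Edge–face incidences: 2E = 3·16 + 8·x = 48 + 8x.
Every vertex has degree 4, so 4V = 2E.
Euler: V − E + F = 2 ⇒ (2E)/4 − E + (16 + x) = 2.
Multiply by 8: 2·(2E) − 4·(2E) + 8·(16 + x) = 16, i.e. 128 + 8x − 2·(48 + 8x) = 16.
Collecting terms: −8x + 32 = 16, so −8x = −16, so x = 2.
Then 2E = 48 + 8·2 = 64, so E = 32, V = 2E/4 = 16, F = 16 + 2 = 18.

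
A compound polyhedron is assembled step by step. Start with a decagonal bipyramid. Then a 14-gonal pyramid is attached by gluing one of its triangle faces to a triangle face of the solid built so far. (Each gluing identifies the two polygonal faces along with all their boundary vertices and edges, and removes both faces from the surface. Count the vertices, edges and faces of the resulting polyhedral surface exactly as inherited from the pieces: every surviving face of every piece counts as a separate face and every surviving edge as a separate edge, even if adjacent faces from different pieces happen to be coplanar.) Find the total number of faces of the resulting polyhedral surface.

A decagonal bipyramid: V=12, E=30, F=20.
Attach a 14-gonal pyramid (V=15, E=28, F=15) along a 3-gon: merge 3 vertices and 3 edges, delete both glued faces → V=24, E=55, F=33.
Check: V − E + F = 24 − 55 + 33 = 2.

33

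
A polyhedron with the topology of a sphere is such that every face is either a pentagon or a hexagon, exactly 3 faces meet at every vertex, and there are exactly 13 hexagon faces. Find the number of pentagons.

Let x be the number of pentagons; then F = 13 + x.
Edge–face incidences: 2E = 6·13 + 5·x = 78 + 5x.
Every vertex has degree 3, so 3V = 2E.
Euler: V − E + F = 2 ⇒ (2E)/3 − E + (13 + x) = 2.
Multiply by 6: 2·(2E) − 3·(2E) + 6·(13 + x) = 12, i.e. 78 + 6x − (78 + 5x) = 12.
Collecting terms: x = 12.
Then 2E = 78 + 5·12 = 138, so E = 69, V = 2E/3 = 46, F = 13 + 12 = 25.

12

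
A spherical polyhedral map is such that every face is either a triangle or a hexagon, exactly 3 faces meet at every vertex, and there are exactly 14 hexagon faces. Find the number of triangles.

4

Let x be the number of triangles; then F = 14 + x.
Edge–face incidences: 2E = 6·14 + 3·x = 84 + 3x.
Every vertex has degree 3, so 3V = 2E.
Euler: V − E + F = 2 ⇒ (2E)/3 − E + (14 + x) = 2.
Multiply by 6: 2·(2E) − 3·(2E) + 6·(14 + x) = 12, i.e. 84 + 6x − (84 + 3x) = 12.
Collecting terms: 3x = 12, so x = 4.
Then 2E = 84 + 3·4 = 96, so E = 48, V = 2E/3 = 32, F = 14 + 4 = 18.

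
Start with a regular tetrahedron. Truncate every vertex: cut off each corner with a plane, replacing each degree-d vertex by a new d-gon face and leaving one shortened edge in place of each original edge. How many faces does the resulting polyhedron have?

The base solid has V = 4, E = 6, F = 4.
Truncation replaces each original edge-end by a new vertex, so V′ = 2E = 12.
Each original edge survives, and each old vertex of degree d contributes d new edges; summing degrees gives Σd = 2E, so E′ = E + 2E = 3E = 18.
Each original face survives and each original vertex becomes one new face: F′ = F + V = 8.

8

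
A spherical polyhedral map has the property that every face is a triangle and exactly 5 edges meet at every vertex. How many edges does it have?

30

Each face has 3 edges and each edge borders two faces, so 2E = 3F.
Each vertex has degree 5, so 5V = 2E and hence V = 3F/5.
Euler: V − E + F = 2 ⇒ (3F/5) − (3F/2) + F = 2.
Multiply by 10: (6 − 15 + 10)F = 20, i.e. 1F = 20.
So F = 20, E = 3·20/2 = 30, V = 3·20/5 = 12.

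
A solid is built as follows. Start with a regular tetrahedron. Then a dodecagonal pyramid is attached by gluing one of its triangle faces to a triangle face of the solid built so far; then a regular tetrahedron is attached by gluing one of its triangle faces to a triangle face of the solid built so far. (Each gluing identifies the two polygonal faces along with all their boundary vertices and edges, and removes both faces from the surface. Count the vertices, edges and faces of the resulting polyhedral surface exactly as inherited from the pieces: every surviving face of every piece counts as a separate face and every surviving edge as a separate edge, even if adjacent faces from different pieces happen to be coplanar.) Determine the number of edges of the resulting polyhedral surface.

30

A regular tetrahedron: V=4, E=6, F=4.
Attach a dodecagonal pyramid (V=13, E=24, F=13) along a 3-gon: merge 3 vertices and 3 edges, delete both glued faces → V=14, E=27, F=15.
Attach a regular tetrahedron (V=4, E=6, F=4) along a 3-gon: merge 3 vertices and 3 edges, delete both glued faces → V=15, E=30, F=17.
Check: V − E + F = 15 − 30 + 17 = 2.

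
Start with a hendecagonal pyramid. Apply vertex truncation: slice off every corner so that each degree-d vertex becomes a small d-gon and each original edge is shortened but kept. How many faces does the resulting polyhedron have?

The base solid has V = 12, E = 22, F = 12.
Truncation replaces each original edge-end by a new vertex, so V′ = 2E = 44.
Each original edge survives, and each old vertex of degree d contributes d new edges; summing degrees gives Σd = 2E, so E′ = E + 2E = 3E = 66.
Each original face survives and each original vertex becomes one new face: F′ = F + V = 24.

24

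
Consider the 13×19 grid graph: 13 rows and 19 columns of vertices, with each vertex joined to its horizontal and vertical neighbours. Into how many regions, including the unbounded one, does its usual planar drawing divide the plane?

217

The grid has V = 13·19 = 247 vertices and E = 13·18 + 19·12 = 462 edges.
F = 2 − V + E = 2 − 247 + 462 = 217.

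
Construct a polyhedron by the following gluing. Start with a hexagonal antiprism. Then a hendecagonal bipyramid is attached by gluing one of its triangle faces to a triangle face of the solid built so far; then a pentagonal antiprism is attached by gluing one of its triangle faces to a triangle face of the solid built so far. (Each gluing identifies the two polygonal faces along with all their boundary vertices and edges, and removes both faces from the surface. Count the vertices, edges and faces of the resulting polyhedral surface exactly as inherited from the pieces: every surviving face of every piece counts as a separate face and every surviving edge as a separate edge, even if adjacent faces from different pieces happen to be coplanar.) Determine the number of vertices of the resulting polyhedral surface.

A hexagonal antiprism: V=12, E=24, F=14.
Attach a hendecagonal bipyramid (V=13, E=33, F=22) along a 3-gon: merge 3 vertices and 3 edges, delete both glued faces → V=22, E=54, F=34.
Attach a pentagonal antiprism (V=10, E=20, F=12) along a 3-gon: merge 3 vertices and 3 edges, delete both glued faces → V=29, E=71, F=44.
Check: V − E + F = 29 − 71 + 44 = 2.

29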